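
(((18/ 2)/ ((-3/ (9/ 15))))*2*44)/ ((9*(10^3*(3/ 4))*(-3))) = 44/ 5625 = 0.01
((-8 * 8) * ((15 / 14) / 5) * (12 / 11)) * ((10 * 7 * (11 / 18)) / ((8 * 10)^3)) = -1 / 800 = -0.00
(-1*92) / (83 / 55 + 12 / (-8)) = -10120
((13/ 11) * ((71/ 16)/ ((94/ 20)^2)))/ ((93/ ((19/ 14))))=438425/ 126549192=0.00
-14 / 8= -7 / 4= -1.75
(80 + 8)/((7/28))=352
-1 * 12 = -12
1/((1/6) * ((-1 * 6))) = -1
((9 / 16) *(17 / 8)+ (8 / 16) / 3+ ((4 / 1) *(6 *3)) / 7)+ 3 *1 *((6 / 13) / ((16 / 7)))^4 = 28627175471 / 2456702976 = 11.65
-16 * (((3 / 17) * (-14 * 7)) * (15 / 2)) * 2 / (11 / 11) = 70560 / 17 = 4150.59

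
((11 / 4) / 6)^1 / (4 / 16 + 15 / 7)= 77 / 402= 0.19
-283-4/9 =-2551/9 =-283.44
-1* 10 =-10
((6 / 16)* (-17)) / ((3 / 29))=-493 / 8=-61.62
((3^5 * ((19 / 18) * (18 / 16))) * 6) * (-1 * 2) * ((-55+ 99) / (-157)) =152361 / 157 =970.45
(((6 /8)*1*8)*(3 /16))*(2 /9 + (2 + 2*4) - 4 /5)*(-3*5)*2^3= -1272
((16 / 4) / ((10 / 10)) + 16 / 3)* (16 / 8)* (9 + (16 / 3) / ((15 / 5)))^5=480891054392 / 177147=2714644.08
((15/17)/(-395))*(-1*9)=27/1343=0.02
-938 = -938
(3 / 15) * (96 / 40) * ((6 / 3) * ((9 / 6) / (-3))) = -0.48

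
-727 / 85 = -8.55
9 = 9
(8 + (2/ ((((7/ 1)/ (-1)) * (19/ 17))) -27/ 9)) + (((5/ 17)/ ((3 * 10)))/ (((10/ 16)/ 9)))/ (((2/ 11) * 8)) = 4.84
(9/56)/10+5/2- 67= -64.48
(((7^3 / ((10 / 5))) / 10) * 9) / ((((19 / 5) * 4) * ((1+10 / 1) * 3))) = 0.31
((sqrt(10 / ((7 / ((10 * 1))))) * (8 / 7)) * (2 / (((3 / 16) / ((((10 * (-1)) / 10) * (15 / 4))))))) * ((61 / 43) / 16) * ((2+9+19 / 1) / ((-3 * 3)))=122000 * sqrt(7) / 6321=51.06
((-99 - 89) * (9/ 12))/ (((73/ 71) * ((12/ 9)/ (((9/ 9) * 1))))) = -30033/ 292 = -102.85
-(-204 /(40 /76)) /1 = 1938 /5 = 387.60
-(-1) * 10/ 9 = 10/ 9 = 1.11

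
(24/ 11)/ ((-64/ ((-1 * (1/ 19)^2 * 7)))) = 21/ 31768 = 0.00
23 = 23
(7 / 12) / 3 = 7 / 36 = 0.19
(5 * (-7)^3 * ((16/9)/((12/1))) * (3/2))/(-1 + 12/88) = 75460/171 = 441.29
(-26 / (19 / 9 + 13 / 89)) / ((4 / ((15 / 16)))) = -156195 / 57856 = -2.70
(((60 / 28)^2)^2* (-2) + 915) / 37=2095665 / 88837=23.59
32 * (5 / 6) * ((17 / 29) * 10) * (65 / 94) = 442000 / 4089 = 108.09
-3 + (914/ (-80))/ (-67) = -7583/ 2680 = -2.83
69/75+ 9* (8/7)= 1961/175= 11.21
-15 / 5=-3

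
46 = 46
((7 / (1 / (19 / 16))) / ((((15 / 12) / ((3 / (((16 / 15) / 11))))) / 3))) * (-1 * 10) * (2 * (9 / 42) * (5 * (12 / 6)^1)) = -26451.56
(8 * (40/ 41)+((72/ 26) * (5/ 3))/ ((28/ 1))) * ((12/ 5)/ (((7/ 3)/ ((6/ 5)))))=1284552/ 130585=9.84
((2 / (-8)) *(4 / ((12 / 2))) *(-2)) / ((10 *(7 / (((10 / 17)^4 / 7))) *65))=200 / 159608631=0.00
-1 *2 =-2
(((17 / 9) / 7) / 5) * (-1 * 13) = -0.70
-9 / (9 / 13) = -13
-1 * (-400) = 400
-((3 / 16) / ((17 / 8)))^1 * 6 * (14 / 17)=-126 / 289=-0.44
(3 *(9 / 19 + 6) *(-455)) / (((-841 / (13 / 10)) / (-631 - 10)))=-279813807 / 31958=-8755.67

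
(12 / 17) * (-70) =-840 / 17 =-49.41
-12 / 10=-6 / 5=-1.20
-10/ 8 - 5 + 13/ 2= 0.25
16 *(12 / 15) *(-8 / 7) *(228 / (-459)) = 38912 / 5355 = 7.27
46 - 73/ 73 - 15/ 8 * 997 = -14595/ 8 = -1824.38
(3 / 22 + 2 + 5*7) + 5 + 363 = 8913 / 22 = 405.14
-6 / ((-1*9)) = 2 / 3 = 0.67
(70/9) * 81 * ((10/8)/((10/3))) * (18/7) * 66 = 40095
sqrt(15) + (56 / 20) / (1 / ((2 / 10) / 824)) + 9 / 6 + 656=sqrt(15) + 6772257 / 10300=661.37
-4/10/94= -1/235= -0.00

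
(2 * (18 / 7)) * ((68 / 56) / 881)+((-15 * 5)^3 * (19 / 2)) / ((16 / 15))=-5190397724583 / 1381408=-3757324.21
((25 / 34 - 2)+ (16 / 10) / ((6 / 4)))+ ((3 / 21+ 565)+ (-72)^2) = 5748.94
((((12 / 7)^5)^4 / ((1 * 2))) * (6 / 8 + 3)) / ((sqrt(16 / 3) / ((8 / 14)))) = 7188299985839015854080 * sqrt(3) / 558545864083284007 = 22290.92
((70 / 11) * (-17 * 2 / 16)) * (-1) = 595 / 44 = 13.52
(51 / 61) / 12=17 / 244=0.07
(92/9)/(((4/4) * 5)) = 92/45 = 2.04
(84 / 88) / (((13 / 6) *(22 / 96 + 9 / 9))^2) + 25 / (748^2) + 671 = 220903995423369 / 329150048656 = 671.13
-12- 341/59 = -1049/59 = -17.78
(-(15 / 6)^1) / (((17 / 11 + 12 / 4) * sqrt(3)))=-11 * sqrt(3) / 60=-0.32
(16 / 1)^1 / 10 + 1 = 13 / 5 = 2.60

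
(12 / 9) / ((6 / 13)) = 26 / 9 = 2.89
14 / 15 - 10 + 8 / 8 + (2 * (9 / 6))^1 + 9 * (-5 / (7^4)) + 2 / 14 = -4.94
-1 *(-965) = 965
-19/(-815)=19/815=0.02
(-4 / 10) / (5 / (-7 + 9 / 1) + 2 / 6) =-12 / 85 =-0.14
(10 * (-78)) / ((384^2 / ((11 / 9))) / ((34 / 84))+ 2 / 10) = -729300 / 278692027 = -0.00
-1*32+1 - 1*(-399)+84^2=7424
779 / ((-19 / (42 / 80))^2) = 18081 / 30400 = 0.59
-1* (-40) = 40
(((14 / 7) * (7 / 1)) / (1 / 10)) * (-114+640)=73640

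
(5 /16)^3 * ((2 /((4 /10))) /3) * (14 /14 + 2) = 625 /4096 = 0.15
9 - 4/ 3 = 7.67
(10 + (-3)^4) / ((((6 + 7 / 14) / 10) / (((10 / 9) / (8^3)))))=175 / 576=0.30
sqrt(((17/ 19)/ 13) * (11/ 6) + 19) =sqrt(42007290)/ 1482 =4.37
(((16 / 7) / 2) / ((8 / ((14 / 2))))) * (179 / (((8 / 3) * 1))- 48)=153 / 8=19.12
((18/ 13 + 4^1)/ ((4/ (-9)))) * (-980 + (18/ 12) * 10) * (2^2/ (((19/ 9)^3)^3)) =235532286287550/ 4194940071127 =56.15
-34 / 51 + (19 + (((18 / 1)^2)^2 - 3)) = 314974 / 3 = 104991.33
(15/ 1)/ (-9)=-5/ 3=-1.67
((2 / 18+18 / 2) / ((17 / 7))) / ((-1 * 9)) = -574 / 1377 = -0.42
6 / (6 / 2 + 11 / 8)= 48 / 35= 1.37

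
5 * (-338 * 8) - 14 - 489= -14023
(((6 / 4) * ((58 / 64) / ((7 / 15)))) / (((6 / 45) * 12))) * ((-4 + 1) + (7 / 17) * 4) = -150075 / 60928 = -2.46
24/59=0.41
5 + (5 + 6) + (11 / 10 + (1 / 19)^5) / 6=801430713 / 49521980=16.18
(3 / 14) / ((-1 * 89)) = -3 / 1246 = -0.00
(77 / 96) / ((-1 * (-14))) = 11 / 192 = 0.06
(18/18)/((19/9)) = 9/19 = 0.47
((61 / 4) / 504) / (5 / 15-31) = -61 / 61824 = -0.00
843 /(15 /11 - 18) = -3091 /61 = -50.67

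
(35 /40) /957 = 7 /7656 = 0.00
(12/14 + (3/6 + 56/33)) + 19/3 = 4337/462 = 9.39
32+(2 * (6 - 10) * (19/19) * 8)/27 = 29.63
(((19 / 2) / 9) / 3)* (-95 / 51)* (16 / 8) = -1805 / 1377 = -1.31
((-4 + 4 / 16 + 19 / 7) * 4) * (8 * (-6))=1392 / 7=198.86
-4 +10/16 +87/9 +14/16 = 43/6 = 7.17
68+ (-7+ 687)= 748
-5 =-5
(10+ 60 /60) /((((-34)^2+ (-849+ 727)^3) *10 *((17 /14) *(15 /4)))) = -7 /52584825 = -0.00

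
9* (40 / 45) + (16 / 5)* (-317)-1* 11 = -5087 / 5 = -1017.40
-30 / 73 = -0.41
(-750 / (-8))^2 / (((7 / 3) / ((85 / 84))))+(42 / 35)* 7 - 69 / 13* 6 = 772173861 / 203840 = 3788.14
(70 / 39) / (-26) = -35 / 507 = -0.07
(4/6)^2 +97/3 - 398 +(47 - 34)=-3170/9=-352.22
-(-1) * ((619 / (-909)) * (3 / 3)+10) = 9.32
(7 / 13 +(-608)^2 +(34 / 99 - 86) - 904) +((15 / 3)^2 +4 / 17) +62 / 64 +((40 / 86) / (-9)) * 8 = 11099919570851 / 30105504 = 368700.67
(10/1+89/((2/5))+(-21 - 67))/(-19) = -289/38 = -7.61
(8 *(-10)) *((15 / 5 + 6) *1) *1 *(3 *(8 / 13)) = -17280 / 13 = -1329.23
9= 9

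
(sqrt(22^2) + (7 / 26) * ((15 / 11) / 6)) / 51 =12619 / 29172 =0.43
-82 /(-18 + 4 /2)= 41 /8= 5.12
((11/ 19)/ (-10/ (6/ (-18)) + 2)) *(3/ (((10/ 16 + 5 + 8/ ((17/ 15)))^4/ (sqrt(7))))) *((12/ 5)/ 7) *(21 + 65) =40453563392 *sqrt(7)/ 654237650390625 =0.00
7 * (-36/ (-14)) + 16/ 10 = 19.60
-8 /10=-4 /5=-0.80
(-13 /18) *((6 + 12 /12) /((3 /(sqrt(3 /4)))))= -1.46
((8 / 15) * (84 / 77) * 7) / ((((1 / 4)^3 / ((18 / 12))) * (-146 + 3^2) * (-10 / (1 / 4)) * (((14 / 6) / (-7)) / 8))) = -64512 / 37675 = -1.71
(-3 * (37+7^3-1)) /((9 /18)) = -2274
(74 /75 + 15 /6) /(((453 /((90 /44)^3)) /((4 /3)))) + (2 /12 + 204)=492615265 /2411772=204.25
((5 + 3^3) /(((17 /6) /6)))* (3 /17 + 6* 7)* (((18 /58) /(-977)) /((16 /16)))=-0.91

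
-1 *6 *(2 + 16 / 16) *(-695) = 12510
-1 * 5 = -5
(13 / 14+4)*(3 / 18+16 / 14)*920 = 290950 / 49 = 5937.76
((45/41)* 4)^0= 1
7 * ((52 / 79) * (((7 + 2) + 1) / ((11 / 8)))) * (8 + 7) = 436800 / 869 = 502.65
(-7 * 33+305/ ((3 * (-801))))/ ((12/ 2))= -277699/ 7209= -38.52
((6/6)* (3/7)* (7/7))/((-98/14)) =-3/49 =-0.06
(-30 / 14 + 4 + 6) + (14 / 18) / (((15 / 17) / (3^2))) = 1658 / 105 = 15.79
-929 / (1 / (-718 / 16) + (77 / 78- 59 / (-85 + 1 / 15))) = -637339521 / 1138538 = -559.79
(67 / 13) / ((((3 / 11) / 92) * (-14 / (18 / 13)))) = -203412 / 1183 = -171.95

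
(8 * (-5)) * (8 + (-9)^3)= 28840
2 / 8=0.25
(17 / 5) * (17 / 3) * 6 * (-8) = -4624 / 5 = -924.80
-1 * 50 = -50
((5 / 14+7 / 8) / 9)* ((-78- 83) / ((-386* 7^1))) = 529 / 64848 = 0.01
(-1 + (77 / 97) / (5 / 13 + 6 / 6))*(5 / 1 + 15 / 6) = -3725 / 1164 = -3.20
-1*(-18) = 18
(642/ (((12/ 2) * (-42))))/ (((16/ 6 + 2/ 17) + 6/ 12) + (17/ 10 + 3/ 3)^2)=-90950/ 377503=-0.24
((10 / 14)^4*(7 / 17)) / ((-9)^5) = -625 / 344314719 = -0.00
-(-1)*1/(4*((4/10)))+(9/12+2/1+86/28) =361/56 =6.45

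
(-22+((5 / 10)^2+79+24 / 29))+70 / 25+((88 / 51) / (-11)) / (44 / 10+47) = 462771863 / 7602060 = 60.87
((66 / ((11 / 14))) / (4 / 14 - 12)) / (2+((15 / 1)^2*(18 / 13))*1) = -1911 / 83558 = -0.02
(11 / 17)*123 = 1353 / 17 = 79.59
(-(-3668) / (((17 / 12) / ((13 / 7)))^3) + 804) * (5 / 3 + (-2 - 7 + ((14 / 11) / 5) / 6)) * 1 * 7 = -875332687332 / 1891505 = -462770.49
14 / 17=0.82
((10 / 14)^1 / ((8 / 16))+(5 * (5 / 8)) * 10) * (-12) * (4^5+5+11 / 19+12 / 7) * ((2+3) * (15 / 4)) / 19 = -14119113375 / 35378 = -399093.03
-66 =-66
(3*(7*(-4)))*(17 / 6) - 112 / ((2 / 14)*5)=-1974 / 5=-394.80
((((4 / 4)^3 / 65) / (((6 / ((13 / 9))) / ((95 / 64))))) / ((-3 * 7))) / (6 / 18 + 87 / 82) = -0.00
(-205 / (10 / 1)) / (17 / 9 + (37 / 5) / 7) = -12915 / 1856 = -6.96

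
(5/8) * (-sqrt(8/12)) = -5 * sqrt(6)/24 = -0.51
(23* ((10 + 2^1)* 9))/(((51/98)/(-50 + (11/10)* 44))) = -649152/85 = -7637.08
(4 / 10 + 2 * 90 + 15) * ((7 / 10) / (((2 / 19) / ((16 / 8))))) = 129941 / 50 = 2598.82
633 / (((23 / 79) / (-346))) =-17302422 / 23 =-752279.22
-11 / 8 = -1.38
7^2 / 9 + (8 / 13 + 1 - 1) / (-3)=613 / 117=5.24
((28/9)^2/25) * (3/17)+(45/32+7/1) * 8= 3089911/45900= 67.32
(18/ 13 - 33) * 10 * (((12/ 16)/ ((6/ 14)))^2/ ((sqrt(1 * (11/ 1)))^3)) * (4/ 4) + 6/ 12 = 1/ 2 - 100695 * sqrt(11)/ 12584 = -26.04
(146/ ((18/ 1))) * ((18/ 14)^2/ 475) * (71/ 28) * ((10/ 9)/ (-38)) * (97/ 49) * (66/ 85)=-16590783/ 5157227950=-0.00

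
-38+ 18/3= -32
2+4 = 6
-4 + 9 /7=-19 /7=-2.71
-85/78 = -1.09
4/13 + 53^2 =36521/13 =2809.31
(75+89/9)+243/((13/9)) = 29615/117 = 253.12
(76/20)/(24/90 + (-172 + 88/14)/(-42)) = 931/1032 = 0.90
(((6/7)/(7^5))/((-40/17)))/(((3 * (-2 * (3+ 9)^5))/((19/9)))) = 323/10538940948480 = 0.00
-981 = -981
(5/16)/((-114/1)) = -5/1824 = -0.00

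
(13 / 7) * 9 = 117 / 7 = 16.71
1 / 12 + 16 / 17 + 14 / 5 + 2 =5941 / 1020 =5.82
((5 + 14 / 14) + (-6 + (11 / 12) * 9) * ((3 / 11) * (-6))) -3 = -15 / 22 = -0.68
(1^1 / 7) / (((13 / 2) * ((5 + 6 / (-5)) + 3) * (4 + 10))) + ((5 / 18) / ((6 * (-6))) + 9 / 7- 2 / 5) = 30813511 / 35085960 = 0.88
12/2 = 6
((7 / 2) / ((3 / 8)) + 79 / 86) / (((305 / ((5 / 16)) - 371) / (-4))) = -1058 / 15609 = -0.07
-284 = -284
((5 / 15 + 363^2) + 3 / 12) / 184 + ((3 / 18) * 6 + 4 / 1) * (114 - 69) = 941.14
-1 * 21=-21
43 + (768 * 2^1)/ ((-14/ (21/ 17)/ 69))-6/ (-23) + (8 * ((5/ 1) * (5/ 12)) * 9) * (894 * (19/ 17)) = 54962167/ 391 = 140568.20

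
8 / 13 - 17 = -213 / 13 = -16.38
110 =110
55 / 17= 3.24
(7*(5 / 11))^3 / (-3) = -10.74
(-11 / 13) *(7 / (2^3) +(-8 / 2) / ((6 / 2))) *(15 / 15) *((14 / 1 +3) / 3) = 2057 / 936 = 2.20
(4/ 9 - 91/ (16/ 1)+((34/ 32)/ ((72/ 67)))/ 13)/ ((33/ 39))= -6.11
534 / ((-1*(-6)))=89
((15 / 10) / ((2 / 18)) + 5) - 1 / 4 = 73 / 4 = 18.25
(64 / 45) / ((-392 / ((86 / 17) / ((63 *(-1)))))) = 688 / 2361555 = 0.00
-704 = -704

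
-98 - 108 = -206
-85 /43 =-1.98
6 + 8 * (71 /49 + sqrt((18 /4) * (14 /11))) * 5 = 3134 /49 + 120 * sqrt(77) /11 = 159.69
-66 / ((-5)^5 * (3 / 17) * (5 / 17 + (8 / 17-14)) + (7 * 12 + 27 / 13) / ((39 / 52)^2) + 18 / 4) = -1487772 / 168082193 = -0.01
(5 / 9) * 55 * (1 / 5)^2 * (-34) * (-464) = 173536 / 9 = 19281.78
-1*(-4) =4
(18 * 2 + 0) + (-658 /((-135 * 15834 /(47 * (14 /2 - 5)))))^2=839277050824 /23312709225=36.00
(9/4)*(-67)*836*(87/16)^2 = -953898363/256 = -3726165.48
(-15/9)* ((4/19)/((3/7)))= -140/171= -0.82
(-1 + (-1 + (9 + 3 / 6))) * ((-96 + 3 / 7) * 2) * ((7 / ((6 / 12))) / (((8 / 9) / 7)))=-158051.25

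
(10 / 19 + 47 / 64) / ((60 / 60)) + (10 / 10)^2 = 2749 / 1216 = 2.26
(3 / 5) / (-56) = -3 / 280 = -0.01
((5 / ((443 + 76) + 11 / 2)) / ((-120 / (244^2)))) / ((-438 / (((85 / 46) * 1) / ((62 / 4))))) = 632570 / 491394609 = 0.00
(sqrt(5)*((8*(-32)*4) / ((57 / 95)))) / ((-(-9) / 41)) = -209920*sqrt(5) / 27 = -17385.01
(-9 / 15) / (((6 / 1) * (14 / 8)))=-2 / 35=-0.06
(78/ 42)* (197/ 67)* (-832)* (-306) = 652010112/ 469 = 1390213.46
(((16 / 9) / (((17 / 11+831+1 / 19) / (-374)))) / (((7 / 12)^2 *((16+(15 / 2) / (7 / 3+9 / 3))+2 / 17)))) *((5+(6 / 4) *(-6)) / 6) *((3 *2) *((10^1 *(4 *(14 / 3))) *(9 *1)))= 10450281431040 / 11612061503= 899.95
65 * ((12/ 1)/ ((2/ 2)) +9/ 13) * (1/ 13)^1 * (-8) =-6600/ 13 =-507.69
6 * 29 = 174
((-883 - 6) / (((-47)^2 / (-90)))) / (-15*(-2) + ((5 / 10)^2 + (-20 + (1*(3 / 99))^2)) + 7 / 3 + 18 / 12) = 348523560 / 135524359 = 2.57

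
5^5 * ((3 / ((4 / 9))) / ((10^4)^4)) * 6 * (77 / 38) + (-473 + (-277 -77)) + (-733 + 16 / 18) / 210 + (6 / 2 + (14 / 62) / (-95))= -1179095816959963457417 / 1424908800000000000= -827.49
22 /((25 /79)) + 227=7413 /25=296.52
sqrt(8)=2 * sqrt(2)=2.83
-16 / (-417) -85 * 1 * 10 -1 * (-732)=-49190 / 417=-117.96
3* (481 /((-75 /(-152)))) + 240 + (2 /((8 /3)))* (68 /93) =2452897 /775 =3165.03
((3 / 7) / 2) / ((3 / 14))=1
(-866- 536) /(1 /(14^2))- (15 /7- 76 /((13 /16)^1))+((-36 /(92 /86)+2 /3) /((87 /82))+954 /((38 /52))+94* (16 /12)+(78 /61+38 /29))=-173033462729447 /633130407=-273298.30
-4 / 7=-0.57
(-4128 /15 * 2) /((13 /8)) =-22016 /65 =-338.71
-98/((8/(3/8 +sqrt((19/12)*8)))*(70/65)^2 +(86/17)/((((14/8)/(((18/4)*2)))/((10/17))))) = -4312066034312127/640814755987768 +26569942396816*sqrt(114)/240305533495413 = -5.55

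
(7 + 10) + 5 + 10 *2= 42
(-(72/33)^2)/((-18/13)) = 416/121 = 3.44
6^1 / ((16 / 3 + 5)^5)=0.00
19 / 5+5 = 44 / 5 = 8.80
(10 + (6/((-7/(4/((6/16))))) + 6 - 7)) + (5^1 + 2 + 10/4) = 9.36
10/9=1.11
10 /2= 5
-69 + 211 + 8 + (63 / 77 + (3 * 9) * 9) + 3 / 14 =60681 / 154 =394.03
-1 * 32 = -32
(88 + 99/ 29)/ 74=2651/ 2146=1.24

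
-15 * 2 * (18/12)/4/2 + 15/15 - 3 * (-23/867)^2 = -4.63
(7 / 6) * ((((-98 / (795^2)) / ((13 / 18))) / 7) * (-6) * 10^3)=7840 / 36517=0.21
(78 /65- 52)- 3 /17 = -4333 /85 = -50.98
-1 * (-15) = 15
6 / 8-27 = -105 / 4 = -26.25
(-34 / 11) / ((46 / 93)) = -6.25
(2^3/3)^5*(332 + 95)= 13991936/243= 57579.98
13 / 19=0.68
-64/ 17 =-3.76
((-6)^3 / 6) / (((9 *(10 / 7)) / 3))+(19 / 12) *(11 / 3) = -467 / 180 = -2.59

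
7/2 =3.50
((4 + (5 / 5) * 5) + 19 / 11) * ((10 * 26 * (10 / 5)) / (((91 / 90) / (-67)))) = -28461600 / 77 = -369631.17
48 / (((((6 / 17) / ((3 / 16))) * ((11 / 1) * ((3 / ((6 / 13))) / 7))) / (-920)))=-328440 / 143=-2296.78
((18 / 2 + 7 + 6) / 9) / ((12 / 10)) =55 / 27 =2.04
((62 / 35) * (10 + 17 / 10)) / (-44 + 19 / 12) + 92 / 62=2748206 / 2761325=1.00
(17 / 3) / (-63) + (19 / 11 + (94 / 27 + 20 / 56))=22769 / 4158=5.48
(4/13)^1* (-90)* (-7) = 2520/13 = 193.85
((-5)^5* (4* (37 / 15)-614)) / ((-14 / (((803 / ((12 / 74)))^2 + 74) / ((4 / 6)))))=-4959973913981.89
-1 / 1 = -1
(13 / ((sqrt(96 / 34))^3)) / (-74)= -221*sqrt(51) / 42624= -0.04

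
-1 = -1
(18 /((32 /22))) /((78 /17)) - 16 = -2767 /208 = -13.30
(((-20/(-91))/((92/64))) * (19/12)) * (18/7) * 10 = 91200/14651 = 6.22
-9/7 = -1.29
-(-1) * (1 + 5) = 6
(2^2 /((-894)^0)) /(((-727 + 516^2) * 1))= 4 /265529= 0.00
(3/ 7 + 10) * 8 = 584/ 7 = 83.43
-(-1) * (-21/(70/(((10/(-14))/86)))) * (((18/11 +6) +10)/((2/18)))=2619/6622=0.40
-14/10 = -7/5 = -1.40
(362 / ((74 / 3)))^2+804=1395525 / 1369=1019.38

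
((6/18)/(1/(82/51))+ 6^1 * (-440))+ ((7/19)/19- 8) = -146226311/55233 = -2647.44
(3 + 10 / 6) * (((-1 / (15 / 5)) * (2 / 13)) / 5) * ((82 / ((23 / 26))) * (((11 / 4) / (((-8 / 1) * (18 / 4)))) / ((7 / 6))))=902 / 3105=0.29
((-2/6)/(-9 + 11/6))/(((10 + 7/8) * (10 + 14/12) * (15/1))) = 32/1253235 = 0.00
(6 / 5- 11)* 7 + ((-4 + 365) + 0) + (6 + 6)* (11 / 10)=1528 / 5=305.60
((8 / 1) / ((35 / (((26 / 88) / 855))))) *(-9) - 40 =-1463026 / 36575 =-40.00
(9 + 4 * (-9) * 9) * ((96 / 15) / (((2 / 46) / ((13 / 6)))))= -100464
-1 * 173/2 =-173/2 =-86.50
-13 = -13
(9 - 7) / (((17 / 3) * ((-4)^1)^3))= -3 / 544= -0.01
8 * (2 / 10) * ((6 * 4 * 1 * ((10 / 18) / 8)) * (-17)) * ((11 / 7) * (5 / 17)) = -440 / 21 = -20.95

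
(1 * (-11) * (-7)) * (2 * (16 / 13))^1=2464 / 13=189.54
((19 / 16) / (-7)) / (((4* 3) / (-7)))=19 / 192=0.10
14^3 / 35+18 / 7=2834 / 35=80.97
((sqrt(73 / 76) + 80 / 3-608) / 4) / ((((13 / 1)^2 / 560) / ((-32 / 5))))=3076.90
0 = 0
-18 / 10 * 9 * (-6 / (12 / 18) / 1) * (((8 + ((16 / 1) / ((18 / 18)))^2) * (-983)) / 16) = -23648031 / 10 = -2364803.10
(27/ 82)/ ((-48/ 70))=-315/ 656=-0.48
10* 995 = 9950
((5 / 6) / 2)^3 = 125 / 1728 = 0.07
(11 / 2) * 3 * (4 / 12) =5.50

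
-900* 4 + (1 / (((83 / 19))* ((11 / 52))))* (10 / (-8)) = -3288035 / 913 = -3601.35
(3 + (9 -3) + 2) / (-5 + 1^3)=-11 / 4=-2.75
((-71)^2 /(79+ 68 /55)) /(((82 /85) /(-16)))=-188533400 /180933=-1042.01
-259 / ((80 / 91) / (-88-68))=919191 / 20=45959.55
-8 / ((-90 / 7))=28 / 45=0.62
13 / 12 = 1.08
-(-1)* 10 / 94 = 5 / 47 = 0.11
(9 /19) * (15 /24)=45 /152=0.30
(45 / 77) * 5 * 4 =900 / 77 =11.69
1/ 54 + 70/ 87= 1289/ 1566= 0.82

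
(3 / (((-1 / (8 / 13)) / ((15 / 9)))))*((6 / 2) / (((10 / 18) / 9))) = -1944 / 13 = -149.54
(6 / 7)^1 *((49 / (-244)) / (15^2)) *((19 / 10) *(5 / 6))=-133 / 109800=-0.00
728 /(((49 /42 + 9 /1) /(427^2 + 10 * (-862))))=758760912 /61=12438703.48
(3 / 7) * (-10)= -4.29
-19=-19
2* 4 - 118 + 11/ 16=-1749/ 16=-109.31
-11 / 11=-1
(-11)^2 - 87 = 34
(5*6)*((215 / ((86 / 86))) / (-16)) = -403.12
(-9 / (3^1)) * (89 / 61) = -267 / 61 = -4.38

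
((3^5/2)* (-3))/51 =-243/34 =-7.15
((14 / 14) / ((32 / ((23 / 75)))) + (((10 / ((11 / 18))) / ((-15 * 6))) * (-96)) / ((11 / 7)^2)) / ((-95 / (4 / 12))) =-22609813 / 910404000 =-0.02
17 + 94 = 111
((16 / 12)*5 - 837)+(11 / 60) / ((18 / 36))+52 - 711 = -44669 / 30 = -1488.97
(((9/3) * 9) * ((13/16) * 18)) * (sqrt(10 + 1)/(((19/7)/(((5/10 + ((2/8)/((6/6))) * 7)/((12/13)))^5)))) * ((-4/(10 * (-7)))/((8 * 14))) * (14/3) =95006081547 * sqrt(11)/3187671040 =98.85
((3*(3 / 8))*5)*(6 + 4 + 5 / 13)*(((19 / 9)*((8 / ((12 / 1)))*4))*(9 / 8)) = 369.95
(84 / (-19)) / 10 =-0.44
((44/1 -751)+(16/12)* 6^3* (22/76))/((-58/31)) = 367319/1102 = 333.32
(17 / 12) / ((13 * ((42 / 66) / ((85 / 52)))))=15895 / 56784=0.28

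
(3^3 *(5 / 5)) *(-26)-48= -750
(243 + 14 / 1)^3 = 16974593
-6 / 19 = -0.32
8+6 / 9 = 26 / 3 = 8.67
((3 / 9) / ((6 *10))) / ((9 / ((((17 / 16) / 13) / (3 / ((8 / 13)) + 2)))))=17 / 2316600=0.00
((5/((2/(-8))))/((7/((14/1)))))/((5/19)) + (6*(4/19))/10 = -14428/95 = -151.87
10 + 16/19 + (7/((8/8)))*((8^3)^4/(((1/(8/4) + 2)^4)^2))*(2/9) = 4679522212033406/66796875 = 70056005.05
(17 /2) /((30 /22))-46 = -39.77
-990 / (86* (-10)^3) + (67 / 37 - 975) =-309665137 / 318200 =-973.18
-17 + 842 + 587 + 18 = 1430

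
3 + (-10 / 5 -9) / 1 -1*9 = -17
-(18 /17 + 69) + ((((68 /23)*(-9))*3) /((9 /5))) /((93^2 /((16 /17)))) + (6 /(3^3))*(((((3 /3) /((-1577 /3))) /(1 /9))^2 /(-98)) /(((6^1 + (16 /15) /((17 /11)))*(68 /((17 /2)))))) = -131353798156403499787 /1874778137021095824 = -70.06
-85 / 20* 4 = -17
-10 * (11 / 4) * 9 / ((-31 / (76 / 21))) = 6270 / 217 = 28.89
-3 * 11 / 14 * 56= -132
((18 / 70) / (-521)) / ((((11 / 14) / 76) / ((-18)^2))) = -443232 / 28655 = -15.47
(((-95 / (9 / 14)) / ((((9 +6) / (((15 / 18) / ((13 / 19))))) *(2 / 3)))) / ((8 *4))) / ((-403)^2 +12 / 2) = -2527 / 729698112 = -0.00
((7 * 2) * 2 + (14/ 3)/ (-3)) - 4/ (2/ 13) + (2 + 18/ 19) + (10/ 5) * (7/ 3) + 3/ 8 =11537/ 1368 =8.43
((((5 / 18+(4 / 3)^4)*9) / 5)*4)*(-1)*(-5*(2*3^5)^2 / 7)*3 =87707448 / 7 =12529635.43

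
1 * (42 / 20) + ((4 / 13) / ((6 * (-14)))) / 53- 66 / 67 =10807673 / 9694230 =1.11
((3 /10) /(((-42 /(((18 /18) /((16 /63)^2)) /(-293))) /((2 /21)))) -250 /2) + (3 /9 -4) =-289530799 /2250240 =-128.67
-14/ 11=-1.27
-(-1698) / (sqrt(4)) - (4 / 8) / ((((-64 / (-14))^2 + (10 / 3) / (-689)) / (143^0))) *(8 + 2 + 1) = 3592054251 / 4232236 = 848.74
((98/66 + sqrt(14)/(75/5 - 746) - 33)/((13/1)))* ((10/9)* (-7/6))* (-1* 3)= -2800/297 - 35* sqrt(14)/85527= -9.43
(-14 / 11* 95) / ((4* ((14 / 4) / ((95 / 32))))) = -25.64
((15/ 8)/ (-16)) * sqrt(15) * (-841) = 12615 * sqrt(15)/ 128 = 381.70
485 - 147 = 338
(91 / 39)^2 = 49 / 9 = 5.44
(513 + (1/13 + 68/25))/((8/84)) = 1760157/325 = 5415.87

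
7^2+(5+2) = 56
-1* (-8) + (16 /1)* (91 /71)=2024 /71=28.51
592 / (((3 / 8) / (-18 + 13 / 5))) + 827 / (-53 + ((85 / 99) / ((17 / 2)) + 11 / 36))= -7599936124 / 312405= -24327.19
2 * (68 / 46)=68 / 23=2.96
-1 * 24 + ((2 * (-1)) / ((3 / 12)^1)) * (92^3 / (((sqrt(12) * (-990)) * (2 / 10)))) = 9058.34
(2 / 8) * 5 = 5 / 4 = 1.25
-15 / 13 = -1.15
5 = 5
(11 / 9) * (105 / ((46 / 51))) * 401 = 2624545 / 46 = 57055.33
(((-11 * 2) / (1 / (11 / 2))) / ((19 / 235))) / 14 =-28435 / 266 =-106.90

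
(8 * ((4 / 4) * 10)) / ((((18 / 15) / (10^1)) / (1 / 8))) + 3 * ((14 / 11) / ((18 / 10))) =940 / 11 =85.45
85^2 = 7225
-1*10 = -10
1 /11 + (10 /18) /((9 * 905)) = 14672 /161271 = 0.09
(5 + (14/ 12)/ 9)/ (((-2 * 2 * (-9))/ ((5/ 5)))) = 277/ 1944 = 0.14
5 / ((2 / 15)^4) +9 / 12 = 253137 / 16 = 15821.06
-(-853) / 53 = 853 / 53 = 16.09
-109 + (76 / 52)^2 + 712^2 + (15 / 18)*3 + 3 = 171312811 / 338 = 506842.64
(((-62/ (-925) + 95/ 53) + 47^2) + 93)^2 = 12756959525717521/ 2403450625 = 5307768.50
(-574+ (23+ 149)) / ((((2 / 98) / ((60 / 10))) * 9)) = -13132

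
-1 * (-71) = 71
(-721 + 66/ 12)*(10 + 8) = -12879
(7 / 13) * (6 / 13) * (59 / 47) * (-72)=-178416 / 7943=-22.46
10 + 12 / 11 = 122 / 11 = 11.09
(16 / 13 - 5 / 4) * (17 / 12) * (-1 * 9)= 51 / 208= 0.25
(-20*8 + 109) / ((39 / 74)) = -1258 / 13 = -96.77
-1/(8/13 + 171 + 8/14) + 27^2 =11422610/15669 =728.99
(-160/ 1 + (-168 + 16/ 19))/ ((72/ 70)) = -18130/ 57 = -318.07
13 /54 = 0.24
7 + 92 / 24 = 65 / 6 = 10.83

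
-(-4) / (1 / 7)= 28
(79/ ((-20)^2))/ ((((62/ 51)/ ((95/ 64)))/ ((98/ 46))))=3750999/ 7301120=0.51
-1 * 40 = -40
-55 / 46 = -1.20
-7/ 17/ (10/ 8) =-28/ 85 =-0.33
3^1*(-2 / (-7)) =6 / 7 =0.86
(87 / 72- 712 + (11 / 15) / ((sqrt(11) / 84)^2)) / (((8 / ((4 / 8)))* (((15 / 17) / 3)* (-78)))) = 0.65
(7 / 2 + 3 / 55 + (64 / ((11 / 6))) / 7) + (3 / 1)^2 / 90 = 3327 / 385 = 8.64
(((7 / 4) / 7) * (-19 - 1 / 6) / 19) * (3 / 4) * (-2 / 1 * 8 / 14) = 115 / 532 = 0.22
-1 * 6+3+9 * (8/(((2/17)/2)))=1221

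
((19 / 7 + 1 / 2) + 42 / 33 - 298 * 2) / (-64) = 91093 / 9856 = 9.24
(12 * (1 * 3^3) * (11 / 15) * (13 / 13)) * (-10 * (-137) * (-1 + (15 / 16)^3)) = -29336769 / 512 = -57298.38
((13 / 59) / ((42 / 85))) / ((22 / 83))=91715 / 54516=1.68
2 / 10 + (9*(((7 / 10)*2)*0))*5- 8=-39 / 5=-7.80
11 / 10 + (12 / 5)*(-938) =-2250.10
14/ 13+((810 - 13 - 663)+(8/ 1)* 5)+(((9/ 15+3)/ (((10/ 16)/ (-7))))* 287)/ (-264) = 782602/ 3575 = 218.91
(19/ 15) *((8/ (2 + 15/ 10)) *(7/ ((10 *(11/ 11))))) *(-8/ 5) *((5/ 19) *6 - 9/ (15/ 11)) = 10176/ 625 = 16.28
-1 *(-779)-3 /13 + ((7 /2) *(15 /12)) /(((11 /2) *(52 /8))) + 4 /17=3788115 /4862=779.13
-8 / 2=-4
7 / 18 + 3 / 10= 31 / 45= 0.69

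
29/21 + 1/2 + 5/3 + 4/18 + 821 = 103921/126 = 824.77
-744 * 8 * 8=-47616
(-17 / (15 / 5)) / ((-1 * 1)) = 17 / 3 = 5.67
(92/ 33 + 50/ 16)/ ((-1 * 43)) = -1561/ 11352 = -0.14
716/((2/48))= 17184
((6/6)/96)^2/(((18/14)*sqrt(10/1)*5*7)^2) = 1/186624000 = 0.00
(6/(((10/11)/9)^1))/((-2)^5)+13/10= -89/160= -0.56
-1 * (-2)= 2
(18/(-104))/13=-9/676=-0.01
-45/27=-5/3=-1.67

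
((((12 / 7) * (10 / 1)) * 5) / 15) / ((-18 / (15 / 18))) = -50 / 189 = -0.26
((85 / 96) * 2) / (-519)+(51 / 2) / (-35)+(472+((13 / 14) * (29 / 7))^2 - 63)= 126526024867 / 299068560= 423.07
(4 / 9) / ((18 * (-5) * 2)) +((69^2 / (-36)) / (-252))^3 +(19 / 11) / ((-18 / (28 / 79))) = 480875102377 / 4450116464640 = 0.11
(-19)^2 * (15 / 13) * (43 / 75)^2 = 667489 / 4875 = 136.92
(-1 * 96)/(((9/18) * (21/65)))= -4160/7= -594.29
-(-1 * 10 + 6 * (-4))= 34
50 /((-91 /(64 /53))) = -3200 /4823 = -0.66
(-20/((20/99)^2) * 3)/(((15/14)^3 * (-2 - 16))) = 41503/625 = 66.40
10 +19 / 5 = 69 / 5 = 13.80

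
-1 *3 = -3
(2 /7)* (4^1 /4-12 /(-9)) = 2 /3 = 0.67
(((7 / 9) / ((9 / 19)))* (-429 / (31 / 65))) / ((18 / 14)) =-8653645 / 7533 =-1148.76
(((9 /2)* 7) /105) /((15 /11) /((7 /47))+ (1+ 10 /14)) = 77 /2790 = 0.03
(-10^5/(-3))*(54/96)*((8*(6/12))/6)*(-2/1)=-25000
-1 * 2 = -2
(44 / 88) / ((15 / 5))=1 / 6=0.17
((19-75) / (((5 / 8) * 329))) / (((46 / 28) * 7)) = -128 / 5405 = -0.02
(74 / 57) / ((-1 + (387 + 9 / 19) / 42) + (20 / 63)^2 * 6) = 16317 / 110983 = 0.15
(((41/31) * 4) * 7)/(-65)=-1148/2015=-0.57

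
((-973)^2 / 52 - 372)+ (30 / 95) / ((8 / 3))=4405108 / 247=17834.45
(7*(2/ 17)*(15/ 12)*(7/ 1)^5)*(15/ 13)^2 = 132355125/ 5746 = 23034.31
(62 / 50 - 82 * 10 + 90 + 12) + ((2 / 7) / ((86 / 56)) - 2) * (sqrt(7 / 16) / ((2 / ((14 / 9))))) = -17919 / 25 - 91 * sqrt(7) / 258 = -717.69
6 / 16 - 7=-53 / 8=-6.62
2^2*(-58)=-232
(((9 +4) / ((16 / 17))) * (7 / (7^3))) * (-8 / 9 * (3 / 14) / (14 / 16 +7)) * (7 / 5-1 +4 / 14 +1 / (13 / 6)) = -1972 / 252105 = -0.01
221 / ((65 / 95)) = 323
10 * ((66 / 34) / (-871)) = -0.02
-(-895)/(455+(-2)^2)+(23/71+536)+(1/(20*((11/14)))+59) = 2141329393/3584790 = 597.34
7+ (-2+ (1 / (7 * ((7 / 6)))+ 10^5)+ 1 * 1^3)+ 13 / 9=44103337 / 441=100007.57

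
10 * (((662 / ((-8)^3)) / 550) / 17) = -331 / 239360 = -0.00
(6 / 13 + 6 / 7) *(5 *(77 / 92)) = 1650 / 299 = 5.52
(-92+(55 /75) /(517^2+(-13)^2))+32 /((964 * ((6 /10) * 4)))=-29645935363 /322286890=-91.99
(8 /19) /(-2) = -4 /19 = -0.21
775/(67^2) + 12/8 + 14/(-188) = 337188/210983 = 1.60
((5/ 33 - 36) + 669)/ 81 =20894/ 2673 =7.82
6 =6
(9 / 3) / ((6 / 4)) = 2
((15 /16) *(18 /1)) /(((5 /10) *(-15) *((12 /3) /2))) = -9 /8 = -1.12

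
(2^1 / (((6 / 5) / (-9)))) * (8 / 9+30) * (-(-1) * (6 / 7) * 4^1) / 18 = -5560 / 63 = -88.25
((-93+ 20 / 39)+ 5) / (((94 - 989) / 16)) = 54592 / 34905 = 1.56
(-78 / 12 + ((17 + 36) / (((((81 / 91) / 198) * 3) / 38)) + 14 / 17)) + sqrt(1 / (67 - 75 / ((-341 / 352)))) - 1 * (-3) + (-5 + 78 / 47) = sqrt(1147) / 407 + 6442921139 / 43146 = 149328.44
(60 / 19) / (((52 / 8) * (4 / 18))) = 540 / 247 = 2.19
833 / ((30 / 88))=36652 / 15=2443.47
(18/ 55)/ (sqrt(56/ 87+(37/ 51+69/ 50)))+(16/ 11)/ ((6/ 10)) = 6 * sqrt(1363638)/ 35497+80/ 33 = 2.62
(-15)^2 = 225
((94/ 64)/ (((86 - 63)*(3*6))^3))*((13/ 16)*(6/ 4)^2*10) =3055/ 8073437184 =0.00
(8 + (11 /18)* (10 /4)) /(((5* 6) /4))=1.27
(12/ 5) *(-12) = -28.80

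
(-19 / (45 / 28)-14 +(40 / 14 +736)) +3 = 225551 / 315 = 716.03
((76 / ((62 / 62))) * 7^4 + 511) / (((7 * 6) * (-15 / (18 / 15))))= -26141 / 75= -348.55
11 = 11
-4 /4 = -1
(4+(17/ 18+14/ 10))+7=1201/ 90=13.34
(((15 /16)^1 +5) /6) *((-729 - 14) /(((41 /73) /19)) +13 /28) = -913729475 /36736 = -24872.86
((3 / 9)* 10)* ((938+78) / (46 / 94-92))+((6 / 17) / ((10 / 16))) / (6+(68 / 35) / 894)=-2795440147 / 75727707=-36.91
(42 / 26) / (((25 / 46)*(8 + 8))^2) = 11109 / 520000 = 0.02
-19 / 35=-0.54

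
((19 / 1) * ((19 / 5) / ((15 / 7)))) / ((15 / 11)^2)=305767 / 16875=18.12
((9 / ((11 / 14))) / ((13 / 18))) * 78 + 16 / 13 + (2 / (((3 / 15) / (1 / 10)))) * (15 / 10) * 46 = 186947 / 143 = 1307.32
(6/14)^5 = 243/16807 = 0.01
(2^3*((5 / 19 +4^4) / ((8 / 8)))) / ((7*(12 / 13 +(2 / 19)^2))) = 1202643 / 3836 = 313.51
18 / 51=6 / 17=0.35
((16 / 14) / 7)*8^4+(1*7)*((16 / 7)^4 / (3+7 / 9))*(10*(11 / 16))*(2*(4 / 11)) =921.62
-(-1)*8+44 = 52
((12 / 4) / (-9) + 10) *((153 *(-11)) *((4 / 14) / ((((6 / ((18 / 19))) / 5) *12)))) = -81345 / 266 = -305.81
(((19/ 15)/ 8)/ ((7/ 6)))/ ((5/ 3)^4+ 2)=1539/ 110180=0.01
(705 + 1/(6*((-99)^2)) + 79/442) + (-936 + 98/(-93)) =-46708891802/201439953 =-231.88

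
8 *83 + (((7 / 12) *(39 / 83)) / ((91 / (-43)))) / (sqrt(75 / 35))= 664 -43 *sqrt(105) / 4980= 663.91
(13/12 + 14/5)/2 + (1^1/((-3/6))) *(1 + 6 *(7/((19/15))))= -151333/2280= -66.37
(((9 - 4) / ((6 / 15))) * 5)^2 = 15625 / 4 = 3906.25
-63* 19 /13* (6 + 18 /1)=-28728 /13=-2209.85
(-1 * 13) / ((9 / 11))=-143 / 9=-15.89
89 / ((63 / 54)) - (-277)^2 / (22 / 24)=-83628.08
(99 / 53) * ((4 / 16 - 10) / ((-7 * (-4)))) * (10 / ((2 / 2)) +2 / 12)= -78507 / 11872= -6.61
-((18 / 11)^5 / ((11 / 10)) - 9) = -2951631 / 1771561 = -1.67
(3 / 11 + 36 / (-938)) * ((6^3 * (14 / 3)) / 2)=87048 / 737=118.11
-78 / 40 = -39 / 20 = -1.95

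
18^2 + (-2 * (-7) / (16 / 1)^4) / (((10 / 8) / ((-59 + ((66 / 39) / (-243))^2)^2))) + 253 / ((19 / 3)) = 5650539767143588698545 / 15500369397860425728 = 364.54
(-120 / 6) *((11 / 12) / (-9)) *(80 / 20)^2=880 / 27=32.59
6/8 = 3/4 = 0.75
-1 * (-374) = 374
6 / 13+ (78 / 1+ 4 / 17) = 17392 / 221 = 78.70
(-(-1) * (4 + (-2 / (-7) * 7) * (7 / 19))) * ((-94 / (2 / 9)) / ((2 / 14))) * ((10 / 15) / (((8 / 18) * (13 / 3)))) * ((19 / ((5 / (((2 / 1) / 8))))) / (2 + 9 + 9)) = -239841 / 1040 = -230.62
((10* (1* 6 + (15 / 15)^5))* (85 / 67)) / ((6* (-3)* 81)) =-2975 / 48843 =-0.06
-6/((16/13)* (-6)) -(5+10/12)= -241/48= -5.02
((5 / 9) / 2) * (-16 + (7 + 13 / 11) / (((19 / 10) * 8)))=-32315 / 7524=-4.29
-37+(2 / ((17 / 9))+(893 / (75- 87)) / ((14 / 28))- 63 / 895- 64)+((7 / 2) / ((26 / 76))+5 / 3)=-281202143 / 1186770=-236.95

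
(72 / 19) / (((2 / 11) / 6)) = 2376 / 19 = 125.05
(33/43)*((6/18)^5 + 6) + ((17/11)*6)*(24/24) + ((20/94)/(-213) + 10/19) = 34994110735/2429159139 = 14.41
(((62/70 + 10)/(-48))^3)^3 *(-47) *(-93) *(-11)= 413244403067888459804847/5416169448144896000000000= 0.08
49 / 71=0.69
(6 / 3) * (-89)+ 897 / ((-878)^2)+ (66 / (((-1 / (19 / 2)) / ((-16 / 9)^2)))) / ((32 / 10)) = -16594024765 / 20813868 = -797.26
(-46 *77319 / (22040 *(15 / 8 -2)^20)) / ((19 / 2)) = -1025141484869013215379456 / 52345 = -19584324861381473213.86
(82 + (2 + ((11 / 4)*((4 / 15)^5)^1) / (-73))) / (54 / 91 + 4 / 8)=847480212488 / 11031440625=76.82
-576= -576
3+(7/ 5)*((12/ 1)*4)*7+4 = 2387/ 5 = 477.40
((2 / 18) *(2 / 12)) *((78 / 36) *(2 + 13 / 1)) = 65 / 108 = 0.60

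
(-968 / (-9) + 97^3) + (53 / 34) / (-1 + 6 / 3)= 912782.11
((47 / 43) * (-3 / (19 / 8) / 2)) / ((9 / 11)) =-2068 / 2451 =-0.84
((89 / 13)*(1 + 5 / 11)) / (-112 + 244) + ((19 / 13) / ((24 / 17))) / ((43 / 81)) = 2.03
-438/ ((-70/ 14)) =87.60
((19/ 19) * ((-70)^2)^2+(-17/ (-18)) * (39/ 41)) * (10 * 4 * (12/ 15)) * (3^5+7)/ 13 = 23625840884000/ 1599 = 14775385168.23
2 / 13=0.15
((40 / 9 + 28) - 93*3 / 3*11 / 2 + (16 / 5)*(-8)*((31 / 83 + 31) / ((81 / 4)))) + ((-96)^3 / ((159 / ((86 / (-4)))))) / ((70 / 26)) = 365129188471 / 8314110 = 43916.81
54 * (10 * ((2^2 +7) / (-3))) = -1980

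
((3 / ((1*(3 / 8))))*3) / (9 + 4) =24 / 13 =1.85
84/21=4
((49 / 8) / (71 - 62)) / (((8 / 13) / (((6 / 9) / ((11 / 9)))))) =637 / 1056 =0.60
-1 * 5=-5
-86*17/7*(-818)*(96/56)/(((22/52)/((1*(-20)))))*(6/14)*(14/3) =-14925031680/539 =-27690225.75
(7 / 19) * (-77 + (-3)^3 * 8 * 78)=-118475 / 19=-6235.53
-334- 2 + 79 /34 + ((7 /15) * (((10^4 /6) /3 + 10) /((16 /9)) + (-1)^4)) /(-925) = -5675237 /17000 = -333.84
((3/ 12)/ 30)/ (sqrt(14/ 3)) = sqrt(42)/ 1680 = 0.00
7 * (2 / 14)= 1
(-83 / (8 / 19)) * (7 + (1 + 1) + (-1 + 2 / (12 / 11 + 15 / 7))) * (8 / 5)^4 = -20876288 / 1875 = -11134.02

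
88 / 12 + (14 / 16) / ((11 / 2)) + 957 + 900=246113 / 132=1864.49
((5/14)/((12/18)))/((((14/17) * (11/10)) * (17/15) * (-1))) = -1125/2156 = -0.52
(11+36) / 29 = 47 / 29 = 1.62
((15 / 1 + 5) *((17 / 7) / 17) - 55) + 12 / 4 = -344 / 7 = -49.14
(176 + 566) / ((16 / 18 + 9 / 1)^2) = 60102 / 7921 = 7.59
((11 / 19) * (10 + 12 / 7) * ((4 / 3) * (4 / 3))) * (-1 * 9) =-14432 / 133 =-108.51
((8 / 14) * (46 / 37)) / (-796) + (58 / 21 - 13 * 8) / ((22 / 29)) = -32425817 / 242979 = -133.45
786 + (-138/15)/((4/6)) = 3861/5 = 772.20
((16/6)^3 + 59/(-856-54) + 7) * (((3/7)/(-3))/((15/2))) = -636317/1289925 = -0.49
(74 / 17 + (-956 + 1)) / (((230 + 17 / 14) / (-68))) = 301672 / 1079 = 279.58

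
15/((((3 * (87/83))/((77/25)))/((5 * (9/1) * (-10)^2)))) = 66113.79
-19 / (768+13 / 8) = -0.02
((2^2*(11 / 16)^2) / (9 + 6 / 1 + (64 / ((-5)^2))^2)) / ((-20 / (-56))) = 105875 / 431072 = 0.25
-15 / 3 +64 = 59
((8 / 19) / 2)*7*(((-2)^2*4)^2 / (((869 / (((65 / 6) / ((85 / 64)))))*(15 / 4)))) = 11927552 / 12630915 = 0.94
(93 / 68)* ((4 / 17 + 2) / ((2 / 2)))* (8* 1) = 7068 / 289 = 24.46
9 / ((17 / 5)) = 45 / 17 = 2.65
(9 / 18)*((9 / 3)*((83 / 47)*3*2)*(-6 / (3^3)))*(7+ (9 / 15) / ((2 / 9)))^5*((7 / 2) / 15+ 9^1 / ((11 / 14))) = -2749073823813667 / 775500000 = -3544905.00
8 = 8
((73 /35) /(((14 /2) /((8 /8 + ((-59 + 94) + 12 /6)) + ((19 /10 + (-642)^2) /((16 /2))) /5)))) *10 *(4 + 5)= 2717916363 /9800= 277338.40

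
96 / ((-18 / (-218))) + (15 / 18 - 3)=2321 / 2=1160.50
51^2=2601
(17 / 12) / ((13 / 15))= 85 / 52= 1.63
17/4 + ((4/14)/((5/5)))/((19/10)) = 2341/532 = 4.40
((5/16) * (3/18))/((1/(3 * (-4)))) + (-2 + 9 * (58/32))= 219/16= 13.69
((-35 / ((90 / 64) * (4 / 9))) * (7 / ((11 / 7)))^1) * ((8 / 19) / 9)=-11.67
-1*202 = -202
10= 10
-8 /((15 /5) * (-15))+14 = 638 /45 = 14.18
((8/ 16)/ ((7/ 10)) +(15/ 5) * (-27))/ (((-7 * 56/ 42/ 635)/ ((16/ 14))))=2141220/ 343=6242.62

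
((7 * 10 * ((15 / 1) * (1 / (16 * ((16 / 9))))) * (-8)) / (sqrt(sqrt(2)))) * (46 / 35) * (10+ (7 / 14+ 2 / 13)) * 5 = -17385.63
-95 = -95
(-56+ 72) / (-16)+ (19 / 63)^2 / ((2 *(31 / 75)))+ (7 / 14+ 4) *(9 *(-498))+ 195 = -1638460325 / 82026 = -19974.89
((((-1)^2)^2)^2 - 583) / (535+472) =-582 / 1007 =-0.58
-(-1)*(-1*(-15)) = 15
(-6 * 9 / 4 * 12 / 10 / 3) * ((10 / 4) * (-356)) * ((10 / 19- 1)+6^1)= 26559.47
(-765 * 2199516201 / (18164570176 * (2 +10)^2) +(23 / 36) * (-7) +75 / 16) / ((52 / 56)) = -460982207539 / 1000119863808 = -0.46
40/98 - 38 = -1842/49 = -37.59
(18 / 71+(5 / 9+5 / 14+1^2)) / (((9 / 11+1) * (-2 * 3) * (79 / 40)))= -213169 / 2120202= -0.10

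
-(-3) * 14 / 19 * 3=126 / 19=6.63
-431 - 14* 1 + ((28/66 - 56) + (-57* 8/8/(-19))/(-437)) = -7218902/14421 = -500.58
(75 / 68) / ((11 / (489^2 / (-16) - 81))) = -18031275 / 11968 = -1506.62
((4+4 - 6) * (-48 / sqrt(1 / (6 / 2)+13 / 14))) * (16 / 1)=-1536 * sqrt(2226) / 53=-1367.34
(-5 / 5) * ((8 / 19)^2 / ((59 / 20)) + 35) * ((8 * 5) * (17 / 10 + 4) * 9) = -80648460 / 1121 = -71943.32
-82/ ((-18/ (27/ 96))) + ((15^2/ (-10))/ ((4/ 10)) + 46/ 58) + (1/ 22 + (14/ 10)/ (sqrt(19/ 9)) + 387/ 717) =-130745247/ 2439712 + 21 * sqrt(19)/ 95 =-52.63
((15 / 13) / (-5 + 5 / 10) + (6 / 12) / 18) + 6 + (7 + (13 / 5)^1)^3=52094681 / 58500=890.51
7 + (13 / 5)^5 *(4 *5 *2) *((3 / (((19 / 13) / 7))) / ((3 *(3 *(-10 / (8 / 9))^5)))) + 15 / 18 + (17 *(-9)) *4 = -7943912707929967 / 13147628906250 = -604.21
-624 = -624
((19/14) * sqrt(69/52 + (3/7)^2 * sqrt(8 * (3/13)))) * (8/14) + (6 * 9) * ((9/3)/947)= 162/947 + 19 * sqrt(936 * sqrt(78) + 43953)/4459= 1.14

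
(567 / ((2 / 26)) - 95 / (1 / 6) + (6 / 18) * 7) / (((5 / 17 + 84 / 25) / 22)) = 40960.18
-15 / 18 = -5 / 6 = -0.83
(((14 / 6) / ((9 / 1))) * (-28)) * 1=-196 / 27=-7.26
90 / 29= 3.10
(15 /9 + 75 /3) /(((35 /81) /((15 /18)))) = 360 /7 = 51.43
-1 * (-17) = 17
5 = 5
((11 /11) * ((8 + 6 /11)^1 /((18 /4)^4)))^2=2262016 /5208653241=0.00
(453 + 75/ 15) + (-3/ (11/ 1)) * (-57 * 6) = 6064/ 11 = 551.27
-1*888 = -888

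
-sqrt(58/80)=-sqrt(290)/20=-0.85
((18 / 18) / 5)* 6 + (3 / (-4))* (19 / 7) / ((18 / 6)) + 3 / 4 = 89 / 70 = 1.27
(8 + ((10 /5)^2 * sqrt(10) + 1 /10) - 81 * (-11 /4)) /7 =4 * sqrt(10) /7 + 4617 /140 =34.79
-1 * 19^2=-361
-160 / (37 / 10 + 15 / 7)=-11200 / 409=-27.38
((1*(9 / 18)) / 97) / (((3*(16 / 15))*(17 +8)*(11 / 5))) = 1 / 34144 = 0.00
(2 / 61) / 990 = 1 / 30195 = 0.00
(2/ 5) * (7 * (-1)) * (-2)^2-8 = -96/ 5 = -19.20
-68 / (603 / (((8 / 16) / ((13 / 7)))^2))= -833 / 101907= -0.01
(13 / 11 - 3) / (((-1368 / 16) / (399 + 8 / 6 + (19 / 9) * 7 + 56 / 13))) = 1962880 / 220077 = 8.92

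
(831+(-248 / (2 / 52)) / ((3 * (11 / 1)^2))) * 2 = 1626.47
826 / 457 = 1.81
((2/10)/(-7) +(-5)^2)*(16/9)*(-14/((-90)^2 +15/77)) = -0.08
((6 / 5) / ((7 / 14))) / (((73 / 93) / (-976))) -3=-1090311 / 365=-2987.15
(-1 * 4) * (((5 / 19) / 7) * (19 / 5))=-4 / 7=-0.57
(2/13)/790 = 1/5135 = 0.00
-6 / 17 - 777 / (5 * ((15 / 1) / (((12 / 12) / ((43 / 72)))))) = -323466 / 18275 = -17.70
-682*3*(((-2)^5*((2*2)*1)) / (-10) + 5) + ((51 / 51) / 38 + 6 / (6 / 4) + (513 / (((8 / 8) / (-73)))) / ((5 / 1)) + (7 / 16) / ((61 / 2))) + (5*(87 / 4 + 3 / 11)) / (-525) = -43904.77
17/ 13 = 1.31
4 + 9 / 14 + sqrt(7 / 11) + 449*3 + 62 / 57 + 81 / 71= sqrt(77) / 11 + 76707647 / 56658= 1354.67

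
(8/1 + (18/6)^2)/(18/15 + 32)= 85/166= 0.51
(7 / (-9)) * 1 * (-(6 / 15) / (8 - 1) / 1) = 2 / 45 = 0.04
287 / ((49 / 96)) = 562.29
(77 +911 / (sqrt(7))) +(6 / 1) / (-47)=3613 / 47 +911 * sqrt(7) / 7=421.20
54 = 54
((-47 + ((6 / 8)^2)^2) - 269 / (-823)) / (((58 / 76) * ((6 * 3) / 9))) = -185569371 / 6109952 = -30.37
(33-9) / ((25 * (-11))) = -24 / 275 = -0.09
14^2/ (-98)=-2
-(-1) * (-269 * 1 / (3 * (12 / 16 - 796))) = 1076 / 9543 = 0.11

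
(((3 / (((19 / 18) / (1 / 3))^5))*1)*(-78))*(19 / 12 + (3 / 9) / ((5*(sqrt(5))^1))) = -151632 / 130321 - 606528*sqrt(5) / 61902475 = -1.19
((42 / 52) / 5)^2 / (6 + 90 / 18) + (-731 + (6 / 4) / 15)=-135873869 / 185900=-730.90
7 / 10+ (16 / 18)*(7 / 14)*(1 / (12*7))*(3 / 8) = 0.70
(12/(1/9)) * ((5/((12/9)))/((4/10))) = 1012.50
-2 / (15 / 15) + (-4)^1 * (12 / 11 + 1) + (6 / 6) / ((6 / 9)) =-8.86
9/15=3/5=0.60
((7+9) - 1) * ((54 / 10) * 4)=324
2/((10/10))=2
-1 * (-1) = 1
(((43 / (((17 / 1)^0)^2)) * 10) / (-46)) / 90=-43 / 414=-0.10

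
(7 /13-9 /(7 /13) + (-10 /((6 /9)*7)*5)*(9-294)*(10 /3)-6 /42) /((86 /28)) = 1849530 /559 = 3308.64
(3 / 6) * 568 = 284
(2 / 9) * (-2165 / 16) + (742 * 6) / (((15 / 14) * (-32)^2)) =-149827 / 5760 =-26.01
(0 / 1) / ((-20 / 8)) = 0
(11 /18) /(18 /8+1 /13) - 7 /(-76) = 2669 /7524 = 0.35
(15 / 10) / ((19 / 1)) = 3 / 38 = 0.08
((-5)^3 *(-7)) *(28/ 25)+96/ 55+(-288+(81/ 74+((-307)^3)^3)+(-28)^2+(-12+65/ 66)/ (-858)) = -253774704699399795149453938219/ 10476180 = -24223973308916016634828.15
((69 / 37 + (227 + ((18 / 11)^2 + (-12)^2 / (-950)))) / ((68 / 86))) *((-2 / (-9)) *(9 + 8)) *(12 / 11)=84636084032 / 70176975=1206.04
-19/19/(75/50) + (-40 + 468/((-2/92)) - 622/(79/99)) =-5296508/237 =-22348.14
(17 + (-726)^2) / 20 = 527093 / 20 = 26354.65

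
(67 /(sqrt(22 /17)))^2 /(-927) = -76313 /20394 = -3.74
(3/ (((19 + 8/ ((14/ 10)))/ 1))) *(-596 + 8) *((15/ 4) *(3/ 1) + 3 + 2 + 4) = -250047/ 173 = -1445.36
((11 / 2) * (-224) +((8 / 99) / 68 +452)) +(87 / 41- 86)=-863.88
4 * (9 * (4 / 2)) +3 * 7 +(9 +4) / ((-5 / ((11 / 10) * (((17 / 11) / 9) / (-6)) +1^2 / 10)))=92.82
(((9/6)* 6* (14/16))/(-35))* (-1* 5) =9/8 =1.12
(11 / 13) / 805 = 11 / 10465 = 0.00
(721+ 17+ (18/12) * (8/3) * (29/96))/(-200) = -17741/4800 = -3.70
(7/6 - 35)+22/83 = -16717/498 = -33.57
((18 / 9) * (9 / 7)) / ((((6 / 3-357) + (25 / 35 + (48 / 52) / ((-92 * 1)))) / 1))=-5382 / 741541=-0.01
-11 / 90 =-0.12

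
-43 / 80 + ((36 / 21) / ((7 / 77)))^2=1391813 / 3920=355.05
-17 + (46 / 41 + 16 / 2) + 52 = 1809 / 41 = 44.12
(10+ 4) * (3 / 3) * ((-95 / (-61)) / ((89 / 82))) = 109060 / 5429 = 20.09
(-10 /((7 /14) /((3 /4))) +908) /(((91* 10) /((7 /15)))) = 893 /1950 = 0.46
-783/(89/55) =-43065/89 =-483.88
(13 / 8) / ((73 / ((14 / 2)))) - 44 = -25605 / 584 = -43.84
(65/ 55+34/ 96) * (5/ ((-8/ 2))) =-4055/ 2112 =-1.92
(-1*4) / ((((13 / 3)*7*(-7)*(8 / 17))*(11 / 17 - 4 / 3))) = -2601 / 44590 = -0.06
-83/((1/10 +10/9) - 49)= 7470/4301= 1.74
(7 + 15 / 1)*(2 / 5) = 44 / 5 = 8.80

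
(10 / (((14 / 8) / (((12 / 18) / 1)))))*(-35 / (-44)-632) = -555460 / 231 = -2404.59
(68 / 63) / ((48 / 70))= 1.57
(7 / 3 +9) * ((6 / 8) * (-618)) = -5253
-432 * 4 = -1728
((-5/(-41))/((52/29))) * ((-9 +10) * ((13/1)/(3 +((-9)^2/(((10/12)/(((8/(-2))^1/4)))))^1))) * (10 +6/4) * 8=-16675/19311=-0.86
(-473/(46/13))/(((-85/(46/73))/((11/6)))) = 67639/37230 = 1.82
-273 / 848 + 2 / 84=-5309 / 17808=-0.30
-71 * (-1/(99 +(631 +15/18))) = 426/4385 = 0.10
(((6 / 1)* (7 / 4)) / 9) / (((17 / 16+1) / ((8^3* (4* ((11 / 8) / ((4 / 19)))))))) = 68096 / 9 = 7566.22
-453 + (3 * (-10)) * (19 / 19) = -483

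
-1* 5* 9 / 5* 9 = -81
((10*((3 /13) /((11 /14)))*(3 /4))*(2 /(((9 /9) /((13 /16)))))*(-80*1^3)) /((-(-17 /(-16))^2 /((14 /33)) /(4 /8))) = 1881600 /34969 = 53.81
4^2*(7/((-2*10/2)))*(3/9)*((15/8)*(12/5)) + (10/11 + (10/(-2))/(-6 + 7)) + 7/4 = -4211/220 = -19.14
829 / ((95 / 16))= 13264 / 95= 139.62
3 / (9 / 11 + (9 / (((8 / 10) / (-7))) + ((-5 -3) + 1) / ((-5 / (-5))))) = -132 / 3737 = -0.04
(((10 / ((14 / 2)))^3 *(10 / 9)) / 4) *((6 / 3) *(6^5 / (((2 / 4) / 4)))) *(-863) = -29825280000 / 343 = -86954169.10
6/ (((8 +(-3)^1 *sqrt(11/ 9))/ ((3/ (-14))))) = -72/ 371 - 9 *sqrt(11)/ 371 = -0.27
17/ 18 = 0.94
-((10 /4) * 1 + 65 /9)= -9.72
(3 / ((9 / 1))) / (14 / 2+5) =1 / 36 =0.03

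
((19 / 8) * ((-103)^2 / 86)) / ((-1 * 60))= -201571 / 41280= -4.88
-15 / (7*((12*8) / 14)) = -5 / 16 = -0.31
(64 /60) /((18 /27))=8 /5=1.60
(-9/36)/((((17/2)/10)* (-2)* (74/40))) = 50/629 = 0.08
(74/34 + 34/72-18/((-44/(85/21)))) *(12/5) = 202847/19635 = 10.33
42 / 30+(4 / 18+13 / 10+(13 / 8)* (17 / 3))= 4367 / 360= 12.13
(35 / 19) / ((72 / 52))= 455 / 342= 1.33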